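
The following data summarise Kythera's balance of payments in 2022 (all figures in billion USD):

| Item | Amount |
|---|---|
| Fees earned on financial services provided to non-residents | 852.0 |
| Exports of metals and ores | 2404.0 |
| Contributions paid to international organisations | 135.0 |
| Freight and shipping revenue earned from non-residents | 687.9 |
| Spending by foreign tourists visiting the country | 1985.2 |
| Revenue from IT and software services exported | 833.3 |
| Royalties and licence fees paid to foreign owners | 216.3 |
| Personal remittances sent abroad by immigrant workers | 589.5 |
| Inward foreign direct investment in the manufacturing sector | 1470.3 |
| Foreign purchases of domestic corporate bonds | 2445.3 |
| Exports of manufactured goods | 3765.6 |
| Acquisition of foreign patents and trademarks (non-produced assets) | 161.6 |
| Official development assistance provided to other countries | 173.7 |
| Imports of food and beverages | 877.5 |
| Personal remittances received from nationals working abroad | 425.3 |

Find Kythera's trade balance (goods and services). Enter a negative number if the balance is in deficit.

Goods: -877.5 + 3765.6 + 2404.0 = 5292.1
Services: 1985.2 + 833.3 - 216.3 + 687.9 + 852.0 = 4142.1
Trade balance = 5292.1 + 4142.1 = 9434.2
(Excluded from the trade balance — secondary income: contributions paid to international organisations 135.0, personal remittances sent abroad by immigrant workers 589.5, official development assistance provided to other countries 173.7, personal remittances received from nationals working abroad 425.3; financial account: inward foreign direct investment in the manufacturing sector 1470.3, foreign purchases of domestic corporate bonds 2445.3; capital account: acquisition of foreign patents and trademarks (non-produced assets) 161.6.)

9434.2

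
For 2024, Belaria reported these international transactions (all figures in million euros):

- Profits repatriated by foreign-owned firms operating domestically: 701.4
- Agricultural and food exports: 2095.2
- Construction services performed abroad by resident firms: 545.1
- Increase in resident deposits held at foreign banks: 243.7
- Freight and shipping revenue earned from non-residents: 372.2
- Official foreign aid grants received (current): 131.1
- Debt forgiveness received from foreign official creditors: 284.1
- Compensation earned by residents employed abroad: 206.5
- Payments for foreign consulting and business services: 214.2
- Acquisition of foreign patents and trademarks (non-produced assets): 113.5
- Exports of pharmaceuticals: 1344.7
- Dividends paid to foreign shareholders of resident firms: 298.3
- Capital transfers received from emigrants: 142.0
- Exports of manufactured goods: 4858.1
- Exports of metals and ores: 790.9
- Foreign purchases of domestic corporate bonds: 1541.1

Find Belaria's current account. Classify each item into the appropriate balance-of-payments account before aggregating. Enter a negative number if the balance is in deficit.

Goods: 790.9 + 4858.1 + 1344.7 + 2095.2 = 9088.9
Services: 372.2 - 214.2 + 545.1 = 703.1
Primary income: 206.5 - 298.3 - 701.4 = -793.2
Secondary income: 131.1
Current account = 9088.9 + 703.1 + (-793.2) + 131.1 = 9129.9
(Excluded from the current account — financial account: increase in resident deposits held at foreign banks 243.7, foreign purchases of domestic corporate bonds 1541.1; capital account: debt forgiveness received from foreign official creditors 284.1, acquisition of foreign patents and trademarks (non-produced assets) 113.5, capital transfers received from emigrants 142.0.)

9129.9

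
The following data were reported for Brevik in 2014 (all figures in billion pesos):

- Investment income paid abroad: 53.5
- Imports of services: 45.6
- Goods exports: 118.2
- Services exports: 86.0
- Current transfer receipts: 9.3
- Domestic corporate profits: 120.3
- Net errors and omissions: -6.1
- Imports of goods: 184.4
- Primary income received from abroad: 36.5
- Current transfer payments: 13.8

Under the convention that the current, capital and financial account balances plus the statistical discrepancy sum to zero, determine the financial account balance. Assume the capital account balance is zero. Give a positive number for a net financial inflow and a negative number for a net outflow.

53.4

Goods balance = 118.2 - 184.4 = -66.2
Services balance = 86.0 - 45.6 = 40.4
Trade balance (goods + services) = -66.2 + 40.4 = -25.8
Net primary income = 36.5 - 53.5 = -17.0
Net secondary income = 9.3 - 13.8 = -4.5
Current account = -25.8 + (-17.0) + (-4.5) = -47.3
Financial account = -(-47.3 + (-6.1)) = 53.4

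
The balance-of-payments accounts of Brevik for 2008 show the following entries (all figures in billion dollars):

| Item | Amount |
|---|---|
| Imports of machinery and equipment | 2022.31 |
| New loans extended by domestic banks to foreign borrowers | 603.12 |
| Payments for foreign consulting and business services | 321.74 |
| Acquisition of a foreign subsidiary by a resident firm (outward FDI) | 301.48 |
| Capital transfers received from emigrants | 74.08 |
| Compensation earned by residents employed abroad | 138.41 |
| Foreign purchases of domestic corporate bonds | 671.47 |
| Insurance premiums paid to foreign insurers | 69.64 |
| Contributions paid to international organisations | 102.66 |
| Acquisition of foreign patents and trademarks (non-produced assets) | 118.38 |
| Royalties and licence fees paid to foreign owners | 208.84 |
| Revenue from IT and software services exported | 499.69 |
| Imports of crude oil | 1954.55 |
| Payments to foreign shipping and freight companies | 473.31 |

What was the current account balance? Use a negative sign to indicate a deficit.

Goods: -2022.31 - 1954.55 = -3976.86
Services: -473.31 - 321.74 - 69.64 + 499.69 - 208.84 = -573.84
Primary income: 138.41
Secondary income: -102.66
Current account = (-3976.86) + (-573.84) + 138.41 + (-102.66) = -4514.95
(Excluded from the current account — financial account: new loans extended by domestic banks to foreign borrowers 603.12, acquisition of a foreign subsidiary by a resident firm (outward FDI) 301.48, foreign purchases of domestic corporate bonds 671.47; capital account: capital transfers received from emigrants 74.08, acquisition of foreign patents and trademarks (non-produced assets) 118.38.)

-4514.95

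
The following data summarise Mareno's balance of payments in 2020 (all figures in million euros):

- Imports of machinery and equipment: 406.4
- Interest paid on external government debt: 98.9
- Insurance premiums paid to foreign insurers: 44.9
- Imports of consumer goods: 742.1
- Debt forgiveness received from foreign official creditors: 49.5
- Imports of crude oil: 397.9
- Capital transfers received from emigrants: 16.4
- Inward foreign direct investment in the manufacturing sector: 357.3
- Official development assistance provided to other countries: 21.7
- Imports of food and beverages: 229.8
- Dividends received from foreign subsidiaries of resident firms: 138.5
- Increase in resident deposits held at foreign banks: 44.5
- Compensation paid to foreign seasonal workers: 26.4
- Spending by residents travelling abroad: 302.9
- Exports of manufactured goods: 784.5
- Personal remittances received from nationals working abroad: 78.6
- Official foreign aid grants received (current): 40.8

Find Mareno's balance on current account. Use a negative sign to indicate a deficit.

Goods: 784.5 - 229.8 - 397.9 - 742.1 - 406.4 = -991.7
Services: -44.9 - 302.9 = -347.8
Primary income: -98.9 - 26.4 + 138.5 = 13.2
Secondary income: -21.7 + 40.8 + 78.6 = 97.7
Current account = (-991.7) + (-347.8) + 13.2 + 97.7 = -1228.6
(Excluded from the current account — capital account: debt forgiveness received from foreign official creditors 49.5, capital transfers received from emigrants 16.4; financial account: inward foreign direct investment in the manufacturing sector 357.3, increase in resident deposits held at foreign banks 44.5.)

-1228.6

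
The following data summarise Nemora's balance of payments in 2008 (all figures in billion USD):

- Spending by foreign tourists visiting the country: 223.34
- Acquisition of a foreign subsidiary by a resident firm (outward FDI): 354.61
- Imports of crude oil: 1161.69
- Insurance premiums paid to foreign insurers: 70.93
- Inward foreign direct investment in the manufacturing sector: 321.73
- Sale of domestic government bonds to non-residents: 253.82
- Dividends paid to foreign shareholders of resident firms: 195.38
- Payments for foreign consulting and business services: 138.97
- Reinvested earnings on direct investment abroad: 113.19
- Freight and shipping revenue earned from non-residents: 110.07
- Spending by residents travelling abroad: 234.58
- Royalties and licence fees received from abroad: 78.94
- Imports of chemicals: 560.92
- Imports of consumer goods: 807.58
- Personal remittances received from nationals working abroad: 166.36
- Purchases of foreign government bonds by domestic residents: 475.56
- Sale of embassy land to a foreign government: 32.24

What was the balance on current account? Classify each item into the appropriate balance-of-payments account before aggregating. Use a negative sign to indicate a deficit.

Goods: -560.92 - 1161.69 - 807.58 = -2530.19
Services: -234.58 - 70.93 + 110.07 + 223.34 + 78.94 - 138.97 = -32.13
Primary income: -195.38 + 113.19 = -82.19
Secondary income: 166.36
Current account = (-2530.19) + (-32.13) + (-82.19) + 166.36 = -2478.15
(Excluded from the current account — financial account: acquisition of a foreign subsidiary by a resident firm (outward FDI) 354.61, inward foreign direct investment in the manufacturing sector 321.73, sale of domestic government bonds to non-residents 253.82, purchases of foreign government bonds by domestic residents 475.56; capital account: sale of embassy land to a foreign government 32.24.)

-2478.15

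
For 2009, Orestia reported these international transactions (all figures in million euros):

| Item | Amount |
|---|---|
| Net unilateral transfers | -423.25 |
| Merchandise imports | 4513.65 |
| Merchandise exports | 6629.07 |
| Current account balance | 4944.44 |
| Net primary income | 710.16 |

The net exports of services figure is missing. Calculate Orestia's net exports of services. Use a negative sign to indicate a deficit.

Current account = goods balance + services balance + net primary income + net secondary income
Sum of the known components = 2402.33
Net exports of services = CA - (known components) = 4944.44 - 2402.33 = 2542.11

2542.11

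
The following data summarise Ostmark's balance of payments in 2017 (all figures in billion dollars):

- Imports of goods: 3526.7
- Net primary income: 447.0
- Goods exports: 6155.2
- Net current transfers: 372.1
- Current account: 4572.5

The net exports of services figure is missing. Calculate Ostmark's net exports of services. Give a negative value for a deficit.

1124.9

Current account = goods balance + services balance + net primary income + net secondary income
Sum of the known components = 3447.6
Net exports of services = CA - (known components) = 4572.5 - 3447.6 = 1124.9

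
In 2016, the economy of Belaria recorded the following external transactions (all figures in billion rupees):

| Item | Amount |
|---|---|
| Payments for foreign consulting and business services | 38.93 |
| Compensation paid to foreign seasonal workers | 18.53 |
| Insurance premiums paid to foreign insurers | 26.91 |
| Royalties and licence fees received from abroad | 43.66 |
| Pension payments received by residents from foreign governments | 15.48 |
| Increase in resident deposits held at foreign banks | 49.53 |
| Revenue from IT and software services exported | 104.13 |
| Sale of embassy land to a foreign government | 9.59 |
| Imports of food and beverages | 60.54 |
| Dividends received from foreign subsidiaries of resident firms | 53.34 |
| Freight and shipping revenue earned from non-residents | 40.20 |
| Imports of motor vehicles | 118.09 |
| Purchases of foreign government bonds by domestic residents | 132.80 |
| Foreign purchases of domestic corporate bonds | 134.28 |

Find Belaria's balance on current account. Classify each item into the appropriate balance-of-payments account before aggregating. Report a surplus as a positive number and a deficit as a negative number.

-6.19

Goods: -60.54 - 118.09 = -178.63
Services: 43.66 - 38.93 + 40.20 + 104.13 - 26.91 = 122.15
Primary income: 53.34 - 18.53 = 34.81
Secondary income: 15.48
Current account = (-178.63) + 122.15 + 34.81 + 15.48 = -6.19
(Excluded from the current account — financial account: increase in resident deposits held at foreign banks 49.53, purchases of foreign government bonds by domestic residents 132.80, foreign purchases of domestic corporate bonds 134.28; capital account: sale of embassy land to a foreign government 9.59.)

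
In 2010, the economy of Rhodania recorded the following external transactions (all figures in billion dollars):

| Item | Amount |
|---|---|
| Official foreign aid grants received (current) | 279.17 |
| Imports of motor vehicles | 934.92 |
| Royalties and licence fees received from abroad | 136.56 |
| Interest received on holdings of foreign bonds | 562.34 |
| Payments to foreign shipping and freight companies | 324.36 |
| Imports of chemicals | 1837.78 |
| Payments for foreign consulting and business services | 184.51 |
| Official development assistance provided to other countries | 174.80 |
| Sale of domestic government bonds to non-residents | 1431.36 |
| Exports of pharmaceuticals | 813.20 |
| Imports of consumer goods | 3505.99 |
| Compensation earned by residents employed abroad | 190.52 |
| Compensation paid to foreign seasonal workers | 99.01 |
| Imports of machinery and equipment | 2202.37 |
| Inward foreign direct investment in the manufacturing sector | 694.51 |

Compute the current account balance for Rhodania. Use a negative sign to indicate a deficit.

-7281.95

Goods: -3505.99 - 1837.78 - 2202.37 - 934.92 + 813.20 = -7667.86
Services: 136.56 - 184.51 - 324.36 = -372.31
Primary income: -99.01 + 562.34 + 190.52 = 653.85
Secondary income: 279.17 - 174.80 = 104.37
Current account = (-7667.86) + (-372.31) + 653.85 + 104.37 = -7281.95
(Excluded from the current account — financial account: sale of domestic government bonds to non-residents 1431.36, inward foreign direct investment in the manufacturing sector 694.51.)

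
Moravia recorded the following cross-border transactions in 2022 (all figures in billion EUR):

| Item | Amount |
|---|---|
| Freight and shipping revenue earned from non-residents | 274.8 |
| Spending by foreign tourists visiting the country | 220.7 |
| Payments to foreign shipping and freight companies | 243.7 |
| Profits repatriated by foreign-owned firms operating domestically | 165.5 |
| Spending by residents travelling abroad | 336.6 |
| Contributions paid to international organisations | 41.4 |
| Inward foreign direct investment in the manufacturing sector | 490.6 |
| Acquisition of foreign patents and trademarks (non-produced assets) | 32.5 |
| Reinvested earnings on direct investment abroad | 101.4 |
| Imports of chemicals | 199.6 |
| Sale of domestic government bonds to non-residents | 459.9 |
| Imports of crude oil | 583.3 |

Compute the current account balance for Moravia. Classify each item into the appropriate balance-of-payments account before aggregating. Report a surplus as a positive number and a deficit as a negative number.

-973.2

Goods: -199.6 - 583.3 = -782.9
Services: 274.8 - 243.7 - 336.6 + 220.7 = -84.8
Primary income: 101.4 - 165.5 = -64.1
Secondary income: -41.4
Current account = (-782.9) + (-84.8) + (-64.1) + (-41.4) = -973.2
(Excluded from the current account — financial account: inward foreign direct investment in the manufacturing sector 490.6, sale of domestic government bonds to non-residents 459.9; capital account: acquisition of foreign patents and trademarks (non-produced assets) 32.5.)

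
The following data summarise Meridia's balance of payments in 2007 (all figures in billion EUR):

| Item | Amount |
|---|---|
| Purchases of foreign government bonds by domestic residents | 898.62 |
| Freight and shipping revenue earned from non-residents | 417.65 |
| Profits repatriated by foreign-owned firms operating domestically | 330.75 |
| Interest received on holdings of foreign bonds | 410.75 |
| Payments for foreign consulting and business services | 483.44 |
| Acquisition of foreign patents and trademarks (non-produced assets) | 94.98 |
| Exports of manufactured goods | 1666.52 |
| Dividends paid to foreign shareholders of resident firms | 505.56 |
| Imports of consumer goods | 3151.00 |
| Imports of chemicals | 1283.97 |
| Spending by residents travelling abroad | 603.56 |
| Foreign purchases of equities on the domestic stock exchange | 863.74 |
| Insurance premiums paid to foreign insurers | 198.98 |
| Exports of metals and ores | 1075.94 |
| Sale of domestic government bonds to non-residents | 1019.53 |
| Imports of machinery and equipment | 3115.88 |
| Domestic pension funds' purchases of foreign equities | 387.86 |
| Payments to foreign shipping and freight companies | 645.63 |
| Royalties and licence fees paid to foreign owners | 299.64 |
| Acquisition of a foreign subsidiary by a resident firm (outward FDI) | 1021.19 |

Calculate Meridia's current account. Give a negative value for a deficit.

-7047.55

Goods: -3151.00 - 1283.97 - 3115.88 + 1075.94 + 1666.52 = -4808.39
Services: -645.63 - 483.44 - 198.98 + 417.65 - 299.64 - 603.56 = -1813.60
Primary income: 410.75 - 330.75 - 505.56 = -425.56
Current account = (-4808.39) + (-1813.60) + (-425.56) = -7047.55
(Excluded from the current account — financial account: purchases of foreign government bonds by domestic residents 898.62, foreign purchases of equities on the domestic stock exchange 863.74, sale of domestic government bonds to non-residents 1019.53, domestic pension funds' purchases of foreign equities 387.86, acquisition of a foreign subsidiary by a resident firm (outward FDI) 1021.19; capital account: acquisition of foreign patents and trademarks (non-produced assets) 94.98.)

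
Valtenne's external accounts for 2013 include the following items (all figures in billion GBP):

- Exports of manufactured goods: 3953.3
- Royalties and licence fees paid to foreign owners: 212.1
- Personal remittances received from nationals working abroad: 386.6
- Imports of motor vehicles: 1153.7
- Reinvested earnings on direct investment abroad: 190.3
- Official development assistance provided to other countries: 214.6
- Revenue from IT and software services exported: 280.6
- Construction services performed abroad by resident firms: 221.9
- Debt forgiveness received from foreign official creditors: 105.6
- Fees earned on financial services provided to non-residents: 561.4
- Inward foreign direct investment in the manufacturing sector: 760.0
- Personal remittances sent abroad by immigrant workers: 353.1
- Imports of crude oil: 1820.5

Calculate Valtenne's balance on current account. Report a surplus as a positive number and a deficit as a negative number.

1840.1

Goods: -1153.7 - 1820.5 + 3953.3 = 979.1
Services: 280.6 - 212.1 + 561.4 + 221.9 = 851.8
Primary income: 190.3
Secondary income: -214.6 + 386.6 - 353.1 = -181.1
Current account = 979.1 + 851.8 + 190.3 + (-181.1) = 1840.1
(Excluded from the current account — capital account: debt forgiveness received from foreign official creditors 105.6; financial account: inward foreign direct investment in the manufacturing sector 760.0.)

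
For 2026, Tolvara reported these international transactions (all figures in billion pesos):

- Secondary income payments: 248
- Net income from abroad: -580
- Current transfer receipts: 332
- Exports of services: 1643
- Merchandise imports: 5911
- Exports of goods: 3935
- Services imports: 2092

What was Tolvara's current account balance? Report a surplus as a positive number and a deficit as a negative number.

Goods balance = 3935 - 5911 = -1976
Services balance = 1643 - 2092 = -449
Trade balance (goods + services) = -1976 + (-449) = -2425
Net primary income = -580
Net secondary income = 332 - 248 = 84
Current account = -2425 + (-580) + 84 = -2921

-2921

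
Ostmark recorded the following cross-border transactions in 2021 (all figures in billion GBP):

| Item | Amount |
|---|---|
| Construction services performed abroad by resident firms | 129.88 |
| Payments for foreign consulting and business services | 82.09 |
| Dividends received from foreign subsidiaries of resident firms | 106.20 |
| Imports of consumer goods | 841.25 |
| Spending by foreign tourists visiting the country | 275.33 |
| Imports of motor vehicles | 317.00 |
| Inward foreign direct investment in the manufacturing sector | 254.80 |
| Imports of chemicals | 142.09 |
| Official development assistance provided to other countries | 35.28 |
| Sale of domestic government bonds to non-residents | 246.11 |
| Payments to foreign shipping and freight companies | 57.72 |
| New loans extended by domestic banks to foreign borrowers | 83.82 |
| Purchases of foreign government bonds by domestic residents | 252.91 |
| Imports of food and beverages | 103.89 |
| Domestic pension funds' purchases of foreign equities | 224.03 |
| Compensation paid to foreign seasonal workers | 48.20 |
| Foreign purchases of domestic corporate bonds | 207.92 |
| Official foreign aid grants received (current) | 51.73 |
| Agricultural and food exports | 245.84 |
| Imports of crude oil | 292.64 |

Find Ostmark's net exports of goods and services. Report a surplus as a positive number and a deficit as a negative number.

Goods: -317.00 - 841.25 - 142.09 - 292.64 + 245.84 - 103.89 = -1451.03
Services: -57.72 - 82.09 + 129.88 + 275.33 = 265.40
Trade balance = -1451.03 + 265.40 = -1185.63
(Excluded from the trade balance — primary income: dividends received from foreign subsidiaries of resident firms 106.20, compensation paid to foreign seasonal workers 48.20; financial account: inward foreign direct investment in the manufacturing sector 254.80, sale of domestic government bonds to non-residents 246.11, new loans extended by domestic banks to foreign borrowers 83.82, purchases of foreign government bonds by domestic residents 252.91, domestic pension funds' purchases of foreign equities 224.03, foreign purchases of domestic corporate bonds 207.92; secondary income: official development assistance provided to other countries 35.28, official foreign aid grants received (current) 51.73.)

-1185.63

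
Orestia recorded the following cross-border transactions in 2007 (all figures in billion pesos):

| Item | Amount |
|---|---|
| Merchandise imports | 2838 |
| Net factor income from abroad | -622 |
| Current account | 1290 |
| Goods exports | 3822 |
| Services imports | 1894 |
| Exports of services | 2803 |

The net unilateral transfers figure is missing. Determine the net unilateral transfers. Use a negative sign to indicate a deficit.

Current account = goods balance + services balance + net primary income + net secondary income
Sum of the known components = 1271
Net unilateral transfers = CA - (known components) = 1290 - 1271 = 19

19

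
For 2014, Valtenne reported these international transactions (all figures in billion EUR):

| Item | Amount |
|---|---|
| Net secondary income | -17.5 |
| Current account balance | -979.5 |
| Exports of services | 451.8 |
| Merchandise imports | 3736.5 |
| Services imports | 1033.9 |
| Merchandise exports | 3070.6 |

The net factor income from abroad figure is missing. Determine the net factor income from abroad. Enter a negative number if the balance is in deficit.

286.0

Current account = goods balance + services balance + net primary income + net secondary income
Sum of the known components = -1265.5
Net factor income from abroad = CA - (known components) = -979.5 - (-1265.5) = 286.0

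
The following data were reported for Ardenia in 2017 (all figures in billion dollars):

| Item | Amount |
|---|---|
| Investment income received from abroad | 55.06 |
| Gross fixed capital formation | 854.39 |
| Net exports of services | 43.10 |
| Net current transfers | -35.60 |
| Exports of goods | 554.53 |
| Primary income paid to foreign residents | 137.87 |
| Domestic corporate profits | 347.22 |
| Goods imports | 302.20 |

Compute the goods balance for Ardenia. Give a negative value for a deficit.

252.33

Goods balance = 554.53 - 302.20 = 252.33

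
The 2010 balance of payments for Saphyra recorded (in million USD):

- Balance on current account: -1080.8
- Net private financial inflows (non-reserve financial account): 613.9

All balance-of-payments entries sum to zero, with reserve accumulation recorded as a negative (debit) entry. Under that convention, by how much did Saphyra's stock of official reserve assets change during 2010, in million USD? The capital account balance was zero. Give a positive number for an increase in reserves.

-466.9

Official reserve transactions balance = -((-1080.8) + 613.9) = 466.9
An accumulation of reserves is recorded as a debit (negative entry), so the change in the stock of reserves is the negative of that balance.
Change in official reserves = -(466.9) = -466.9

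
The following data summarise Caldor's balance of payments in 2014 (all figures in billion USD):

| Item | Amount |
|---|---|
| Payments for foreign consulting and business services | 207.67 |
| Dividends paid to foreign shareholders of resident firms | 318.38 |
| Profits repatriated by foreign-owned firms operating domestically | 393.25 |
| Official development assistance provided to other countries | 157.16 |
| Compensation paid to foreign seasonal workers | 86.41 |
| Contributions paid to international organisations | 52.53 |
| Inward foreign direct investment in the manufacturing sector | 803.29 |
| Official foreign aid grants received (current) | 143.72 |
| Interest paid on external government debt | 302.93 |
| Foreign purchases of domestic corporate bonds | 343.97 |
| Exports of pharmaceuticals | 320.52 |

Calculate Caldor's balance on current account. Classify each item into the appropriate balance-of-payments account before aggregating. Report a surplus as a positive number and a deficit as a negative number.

-1054.09

Goods: 320.52
Services: -207.67
Primary income: -302.93 - 393.25 - 86.41 - 318.38 = -1100.97
Secondary income: -52.53 - 157.16 + 143.72 = -65.97
Current account = 320.52 + (-207.67) + (-1100.97) + (-65.97) = -1054.09
(Excluded from the current account — financial account: inward foreign direct investment in the manufacturing sector 803.29, foreign purchases of domestic corporate bonds 343.97.)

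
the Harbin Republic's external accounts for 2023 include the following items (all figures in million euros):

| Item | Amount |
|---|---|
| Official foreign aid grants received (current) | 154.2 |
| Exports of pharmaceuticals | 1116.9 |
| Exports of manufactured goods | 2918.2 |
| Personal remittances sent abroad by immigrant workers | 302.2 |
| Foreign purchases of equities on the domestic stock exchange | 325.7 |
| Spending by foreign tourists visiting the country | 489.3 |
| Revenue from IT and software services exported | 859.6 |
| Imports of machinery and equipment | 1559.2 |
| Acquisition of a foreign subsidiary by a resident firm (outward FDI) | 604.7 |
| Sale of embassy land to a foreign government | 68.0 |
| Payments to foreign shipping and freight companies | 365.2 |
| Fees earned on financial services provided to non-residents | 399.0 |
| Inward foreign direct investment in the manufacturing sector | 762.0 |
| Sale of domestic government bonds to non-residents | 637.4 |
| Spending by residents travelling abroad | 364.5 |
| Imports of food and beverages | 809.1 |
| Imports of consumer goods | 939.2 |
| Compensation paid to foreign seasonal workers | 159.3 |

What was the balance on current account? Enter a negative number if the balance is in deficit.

Goods: -809.1 + 1116.9 - 939.2 + 2918.2 - 1559.2 = 727.6
Services: -365.2 - 364.5 + 859.6 + 399.0 + 489.3 = 1018.2
Primary income: -159.3
Secondary income: -302.2 + 154.2 = -148.0
Current account = 727.6 + 1018.2 + (-159.3) + (-148.0) = 1438.5
(Excluded from the current account — financial account: foreign purchases of equities on the domestic stock exchange 325.7, acquisition of a foreign subsidiary by a resident firm (outward FDI) 604.7, inward foreign direct investment in the manufacturing sector 762.0, sale of domestic government bonds to non-residents 637.4; capital account: sale of embassy land to a foreign government 68.0.)

1438.5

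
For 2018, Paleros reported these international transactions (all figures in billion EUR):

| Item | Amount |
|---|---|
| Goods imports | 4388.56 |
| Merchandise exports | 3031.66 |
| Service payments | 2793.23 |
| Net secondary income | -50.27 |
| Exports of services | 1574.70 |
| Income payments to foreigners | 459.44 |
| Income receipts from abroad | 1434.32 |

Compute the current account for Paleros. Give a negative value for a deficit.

Goods balance = 3031.66 - 4388.56 = -1356.90
Services balance = 1574.70 - 2793.23 = -1218.53
Trade balance (goods + services) = -1356.90 + (-1218.53) = -2575.43
Net primary income = 1434.32 - 459.44 = 974.88
Net secondary income = -50.27
Current account = -2575.43 + 974.88 + (-50.27) = -1650.82

-1650.82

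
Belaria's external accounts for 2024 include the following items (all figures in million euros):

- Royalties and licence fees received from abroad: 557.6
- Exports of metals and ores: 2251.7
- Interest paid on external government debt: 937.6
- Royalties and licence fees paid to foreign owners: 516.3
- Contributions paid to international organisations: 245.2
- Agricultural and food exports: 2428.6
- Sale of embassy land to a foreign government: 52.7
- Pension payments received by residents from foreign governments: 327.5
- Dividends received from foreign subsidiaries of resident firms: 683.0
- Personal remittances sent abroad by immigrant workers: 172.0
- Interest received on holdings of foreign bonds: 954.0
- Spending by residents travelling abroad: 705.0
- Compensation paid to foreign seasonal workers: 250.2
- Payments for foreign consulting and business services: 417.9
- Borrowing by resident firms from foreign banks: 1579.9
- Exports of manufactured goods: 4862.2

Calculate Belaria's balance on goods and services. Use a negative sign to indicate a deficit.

Goods: 2251.7 + 2428.6 + 4862.2 = 9542.5
Services: -417.9 + 557.6 - 516.3 - 705.0 = -1081.6
Trade balance = 9542.5 + (-1081.6) = 8460.9
(Excluded from the trade balance — primary income: interest paid on external government debt 937.6, dividends received from foreign subsidiaries of resident firms 683.0, interest received on holdings of foreign bonds 954.0, compensation paid to foreign seasonal workers 250.2; secondary income: contributions paid to international organisations 245.2, pension payments received by residents from foreign governments 327.5, personal remittances sent abroad by immigrant workers 172.0; capital account: sale of embassy land to a foreign government 52.7; financial account: borrowing by resident firms from foreign banks 1579.9.)

8460.9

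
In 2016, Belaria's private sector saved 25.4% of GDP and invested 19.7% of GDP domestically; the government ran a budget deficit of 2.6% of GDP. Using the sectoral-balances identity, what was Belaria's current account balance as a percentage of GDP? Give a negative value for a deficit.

By the sectoral-balances identity, CA = (S_private - I) + (T - G).
Private balance = 25.4 - 19.7 = 5.7
Government balance (T - G) = -2.6
CA = 5.7 + (-2.6) = 3.1

3.1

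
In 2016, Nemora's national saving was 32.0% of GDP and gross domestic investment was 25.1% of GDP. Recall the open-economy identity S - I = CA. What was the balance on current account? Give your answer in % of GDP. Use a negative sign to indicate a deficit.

S - I = CA (net lending to the rest of the world).
CA = S - I = 32.0 - 25.1 = 6.9

6.9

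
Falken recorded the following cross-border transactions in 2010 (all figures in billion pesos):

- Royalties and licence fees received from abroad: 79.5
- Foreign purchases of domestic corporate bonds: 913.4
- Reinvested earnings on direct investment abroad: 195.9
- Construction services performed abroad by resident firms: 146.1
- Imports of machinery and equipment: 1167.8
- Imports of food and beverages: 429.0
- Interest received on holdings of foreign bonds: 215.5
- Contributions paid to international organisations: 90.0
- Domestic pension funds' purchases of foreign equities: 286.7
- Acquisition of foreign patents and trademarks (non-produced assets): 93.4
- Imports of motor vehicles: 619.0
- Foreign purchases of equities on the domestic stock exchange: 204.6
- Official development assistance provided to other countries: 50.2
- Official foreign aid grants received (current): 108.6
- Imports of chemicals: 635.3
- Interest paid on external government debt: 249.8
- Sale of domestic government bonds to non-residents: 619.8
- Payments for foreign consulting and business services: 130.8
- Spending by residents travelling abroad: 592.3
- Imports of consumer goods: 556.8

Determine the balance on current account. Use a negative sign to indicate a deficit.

-3775.4

Goods: -1167.8 - 619.0 - 635.3 - 429.0 - 556.8 = -3407.9
Services: -130.8 - 592.3 + 79.5 + 146.1 = -497.5
Primary income: 215.5 + 195.9 - 249.8 = 161.6
Secondary income: -50.2 - 90.0 + 108.6 = -31.6
Current account = (-3407.9) + (-497.5) + 161.6 + (-31.6) = -3775.4
(Excluded from the current account — financial account: foreign purchases of domestic corporate bonds 913.4, domestic pension funds' purchases of foreign equities 286.7, foreign purchases of equities on the domestic stock exchange 204.6, sale of domestic government bonds to non-residents 619.8; capital account: acquisition of foreign patents and trademarks (non-produced assets) 93.4.)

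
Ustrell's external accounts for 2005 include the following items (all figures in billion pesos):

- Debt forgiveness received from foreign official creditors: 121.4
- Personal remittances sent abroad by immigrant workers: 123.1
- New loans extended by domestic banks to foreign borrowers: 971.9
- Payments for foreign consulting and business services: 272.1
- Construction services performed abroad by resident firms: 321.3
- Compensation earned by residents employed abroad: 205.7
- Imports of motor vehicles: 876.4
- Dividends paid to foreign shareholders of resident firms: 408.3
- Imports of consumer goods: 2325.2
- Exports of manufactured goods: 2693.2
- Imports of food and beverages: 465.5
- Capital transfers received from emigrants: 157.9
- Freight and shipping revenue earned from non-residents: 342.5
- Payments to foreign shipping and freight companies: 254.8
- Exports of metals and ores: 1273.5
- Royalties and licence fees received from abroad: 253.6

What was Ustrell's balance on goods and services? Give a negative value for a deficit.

690.1

Goods: -465.5 + 1273.5 - 2325.2 - 876.4 + 2693.2 = 299.6
Services: 342.5 + 321.3 - 272.1 - 254.8 + 253.6 = 390.5
Trade balance = 299.6 + 390.5 = 690.1
(Excluded from the trade balance — capital account: debt forgiveness received from foreign official creditors 121.4, capital transfers received from emigrants 157.9; secondary income: personal remittances sent abroad by immigrant workers 123.1; financial account: new loans extended by domestic banks to foreign borrowers 971.9; primary income: compensation earned by residents employed abroad 205.7, dividends paid to foreign shareholders of resident firms 408.3.)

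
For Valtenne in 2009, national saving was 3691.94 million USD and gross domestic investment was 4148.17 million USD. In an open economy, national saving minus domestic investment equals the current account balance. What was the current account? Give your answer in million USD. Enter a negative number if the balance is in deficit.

-456.23

CA = S - I = 3691.94 - 4148.17 = -456.23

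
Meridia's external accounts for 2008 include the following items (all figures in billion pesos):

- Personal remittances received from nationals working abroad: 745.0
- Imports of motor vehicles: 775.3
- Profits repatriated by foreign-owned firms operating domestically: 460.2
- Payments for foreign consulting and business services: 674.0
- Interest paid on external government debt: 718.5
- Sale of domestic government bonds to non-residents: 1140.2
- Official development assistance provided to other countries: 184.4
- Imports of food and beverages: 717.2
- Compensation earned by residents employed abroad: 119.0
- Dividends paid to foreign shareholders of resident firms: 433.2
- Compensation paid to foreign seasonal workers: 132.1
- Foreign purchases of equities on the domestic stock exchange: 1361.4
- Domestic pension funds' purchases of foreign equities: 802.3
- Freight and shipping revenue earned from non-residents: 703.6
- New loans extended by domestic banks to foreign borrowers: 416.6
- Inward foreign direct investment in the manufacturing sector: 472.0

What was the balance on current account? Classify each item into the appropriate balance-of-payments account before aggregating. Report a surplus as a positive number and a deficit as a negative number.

-2527.3

Goods: -775.3 - 717.2 = -1492.5
Services: -674.0 + 703.6 = 29.6
Primary income: -460.2 + 119.0 - 718.5 - 433.2 - 132.1 = -1625.0
Secondary income: -184.4 + 745.0 = 560.6
Current account = (-1492.5) + 29.6 + (-1625.0) + 560.6 = -2527.3
(Excluded from the current account — financial account: sale of domestic government bonds to non-residents 1140.2, foreign purchases of equities on the domestic stock exchange 1361.4, domestic pension funds' purchases of foreign equities 802.3, new loans extended by domestic banks to foreign borrowers 416.6, inward foreign direct investment in the manufacturing sector 472.0.)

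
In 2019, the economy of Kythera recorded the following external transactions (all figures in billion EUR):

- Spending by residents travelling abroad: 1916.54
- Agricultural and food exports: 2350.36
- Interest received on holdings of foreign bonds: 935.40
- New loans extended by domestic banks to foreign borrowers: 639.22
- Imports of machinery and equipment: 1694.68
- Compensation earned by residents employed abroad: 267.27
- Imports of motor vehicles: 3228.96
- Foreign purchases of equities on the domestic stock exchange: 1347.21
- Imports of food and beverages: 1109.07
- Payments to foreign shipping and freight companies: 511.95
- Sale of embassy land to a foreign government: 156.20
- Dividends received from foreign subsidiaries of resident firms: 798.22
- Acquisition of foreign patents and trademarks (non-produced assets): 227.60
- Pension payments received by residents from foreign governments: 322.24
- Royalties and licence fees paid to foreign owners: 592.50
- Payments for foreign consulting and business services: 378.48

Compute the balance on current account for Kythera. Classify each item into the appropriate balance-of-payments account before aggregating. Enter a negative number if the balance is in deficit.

-4758.69

Goods: -1109.07 - 1694.68 + 2350.36 - 3228.96 = -3682.35
Services: -592.50 - 1916.54 - 378.48 - 511.95 = -3399.47
Primary income: 935.40 + 267.27 + 798.22 = 2000.89
Secondary income: 322.24
Current account = (-3682.35) + (-3399.47) + 2000.89 + 322.24 = -4758.69
(Excluded from the current account — financial account: new loans extended by domestic banks to foreign borrowers 639.22, foreign purchases of equities on the domestic stock exchange 1347.21; capital account: sale of embassy land to a foreign government 156.20, acquisition of foreign patents and trademarks (non-produced assets) 227.60.)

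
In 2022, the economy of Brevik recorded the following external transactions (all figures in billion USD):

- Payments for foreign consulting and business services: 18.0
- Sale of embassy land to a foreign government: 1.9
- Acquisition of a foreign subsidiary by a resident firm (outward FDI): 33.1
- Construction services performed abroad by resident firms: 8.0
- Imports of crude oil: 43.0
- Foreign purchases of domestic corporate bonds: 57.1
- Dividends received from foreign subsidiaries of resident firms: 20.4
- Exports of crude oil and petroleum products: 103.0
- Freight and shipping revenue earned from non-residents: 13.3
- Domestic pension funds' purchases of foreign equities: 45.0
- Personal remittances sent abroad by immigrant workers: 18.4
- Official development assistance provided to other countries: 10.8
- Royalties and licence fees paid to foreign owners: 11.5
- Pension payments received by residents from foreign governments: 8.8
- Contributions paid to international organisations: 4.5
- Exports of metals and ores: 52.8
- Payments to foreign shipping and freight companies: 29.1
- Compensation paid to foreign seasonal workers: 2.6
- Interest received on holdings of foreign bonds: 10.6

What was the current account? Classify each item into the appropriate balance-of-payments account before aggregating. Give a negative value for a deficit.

79.0

Goods: -43.0 + 103.0 + 52.8 = 112.8
Services: -11.5 + 13.3 - 18.0 - 29.1 + 8.0 = -37.3
Primary income: 10.6 + 20.4 - 2.6 = 28.4
Secondary income: -18.4 - 4.5 + 8.8 - 10.8 = -24.9
Current account = 112.8 + (-37.3) + 28.4 + (-24.9) = 79.0
(Excluded from the current account — capital account: sale of embassy land to a foreign government 1.9; financial account: acquisition of a foreign subsidiary by a resident firm (outward FDI) 33.1, foreign purchases of domestic corporate bonds 57.1, domestic pension funds' purchases of foreign equities 45.0.)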